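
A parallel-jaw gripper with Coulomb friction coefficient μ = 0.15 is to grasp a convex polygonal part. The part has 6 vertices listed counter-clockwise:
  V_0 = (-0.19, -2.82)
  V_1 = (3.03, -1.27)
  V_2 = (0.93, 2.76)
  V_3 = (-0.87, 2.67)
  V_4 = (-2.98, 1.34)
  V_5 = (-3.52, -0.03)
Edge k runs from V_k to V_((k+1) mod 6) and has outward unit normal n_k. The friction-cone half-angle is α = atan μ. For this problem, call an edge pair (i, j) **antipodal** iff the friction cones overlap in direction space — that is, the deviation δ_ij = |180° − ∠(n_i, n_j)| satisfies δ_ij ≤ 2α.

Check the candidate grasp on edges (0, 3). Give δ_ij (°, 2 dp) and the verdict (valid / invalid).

α = atan 0.15 = 8.53°;  2α = 17.06°
edge 0: e_0 = (+3.22, +1.55);  n_0 = (+0.4337, -0.9010)
edge 3: e_3 = (-2.11, -1.33);  n_3 = (-0.5332, +0.8460)
∠(n_0, n_3) = 173.48°
δ = |180° − 173.48°| = 6.52°
6.52° ≤ 2α = 17.06°  →  valid

δ = 6.52°, valid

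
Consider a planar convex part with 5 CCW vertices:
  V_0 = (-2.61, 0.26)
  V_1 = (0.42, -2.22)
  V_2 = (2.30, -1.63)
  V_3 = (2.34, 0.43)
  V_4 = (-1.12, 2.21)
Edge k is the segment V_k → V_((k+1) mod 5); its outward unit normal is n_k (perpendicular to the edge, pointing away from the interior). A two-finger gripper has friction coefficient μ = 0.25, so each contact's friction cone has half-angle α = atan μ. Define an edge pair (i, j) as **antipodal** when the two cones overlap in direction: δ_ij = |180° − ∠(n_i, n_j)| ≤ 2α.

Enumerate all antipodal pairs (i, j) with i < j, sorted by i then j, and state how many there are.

count = 1; pairs: (0,3)

α = atan 0.25 = 14.04°;  2α = 28.07°
n_0 = (-0.6334, -0.7738)
n_1 = (+0.2994, -0.9541)
n_2 = (+0.9998, -0.0194)
n_3 = (+0.4575, +0.8892)
n_4 = (-0.7946, +0.6071)
  (0,1): δ = 123.28°  ·
  (0,2): δ = 51.81°  ·
  (0,3): δ = 12.08°  ✓
  (0,4): δ = 91.92°  ·
  (1,2): δ = 108.54°  ·
  (1,3): δ = 44.65°  ·
  (1,4): δ = 35.19°  ·
  (2,3): δ = 116.11°  ·
  (2,4): δ = 36.27°  ·
  (3,4): δ = 100.16°  ·
antipodal pairs: 1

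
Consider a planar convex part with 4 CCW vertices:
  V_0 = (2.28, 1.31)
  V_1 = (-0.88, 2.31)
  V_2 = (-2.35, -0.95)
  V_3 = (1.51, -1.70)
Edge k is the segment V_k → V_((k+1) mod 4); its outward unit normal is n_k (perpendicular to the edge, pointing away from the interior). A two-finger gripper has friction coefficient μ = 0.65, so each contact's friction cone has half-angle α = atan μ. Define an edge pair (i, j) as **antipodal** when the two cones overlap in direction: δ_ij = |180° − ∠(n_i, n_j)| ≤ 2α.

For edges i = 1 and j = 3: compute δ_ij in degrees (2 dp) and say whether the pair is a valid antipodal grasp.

δ = 9.92°, valid

α = atan 0.65 = 33.02°;  2α = 66.05°
edge 1: e_1 = (-1.47, -3.26);  n_1 = (-0.9116, +0.4111)
edge 3: e_3 = (+0.77, +3.01);  n_3 = (+0.9688, -0.2478)
∠(n_1, n_3) = 170.08°
δ = |180° − 170.08°| = 9.92°
9.92° ≤ 2α = 66.05°  →  valid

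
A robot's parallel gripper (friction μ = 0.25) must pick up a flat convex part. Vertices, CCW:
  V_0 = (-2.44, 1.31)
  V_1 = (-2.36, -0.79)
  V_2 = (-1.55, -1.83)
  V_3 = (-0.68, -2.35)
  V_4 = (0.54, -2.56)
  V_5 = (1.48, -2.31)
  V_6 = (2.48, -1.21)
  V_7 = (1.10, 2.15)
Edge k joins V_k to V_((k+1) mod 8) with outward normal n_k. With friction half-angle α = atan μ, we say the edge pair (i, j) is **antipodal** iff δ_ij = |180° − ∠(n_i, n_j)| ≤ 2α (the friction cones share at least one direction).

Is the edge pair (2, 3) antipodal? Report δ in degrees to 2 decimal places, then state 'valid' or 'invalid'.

δ = 158.90°, invalid

α = atan 0.25 = 14.04°;  2α = 28.07°
edge 2: e_2 = (+0.87, -0.52);  n_2 = (-0.5130, -0.8584)
edge 3: e_3 = (+1.22, -0.21);  n_3 = (-0.1696, -0.9855)
∠(n_2, n_3) = 21.10°
δ = |180° − 21.10°| = 158.90°
158.90° > 2α = 28.07°  →  invalid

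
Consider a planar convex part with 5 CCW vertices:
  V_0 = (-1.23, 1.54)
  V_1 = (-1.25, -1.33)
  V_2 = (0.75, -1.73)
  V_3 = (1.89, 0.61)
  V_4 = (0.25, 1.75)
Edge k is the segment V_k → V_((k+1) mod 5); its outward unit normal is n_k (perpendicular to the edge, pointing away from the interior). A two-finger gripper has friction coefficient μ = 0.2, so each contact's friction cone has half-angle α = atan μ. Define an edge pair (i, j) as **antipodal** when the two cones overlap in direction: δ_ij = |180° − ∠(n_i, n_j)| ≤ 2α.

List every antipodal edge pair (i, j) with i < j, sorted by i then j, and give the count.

α = atan 0.2 = 11.31°;  2α = 22.62°
n_0 = (-1.0000, +0.0070)
n_1 = (-0.1961, -0.9806)
n_2 = (+0.8990, -0.4380)
n_3 = (+0.5708, +0.8211)
n_4 = (-0.1405, +0.9901)
  (0,1): δ = 100.91°  ·
  (0,2): δ = 25.58°  ·
  (0,3): δ = 55.60°  ·
  (0,4): δ = 98.48°  ·
  (1,2): δ = 104.66°  ·
  (1,3): δ = 23.49°  ·
  (1,4): δ = 19.39°  ✓
  (2,3): δ = 98.83°  ·
  (2,4): δ = 55.95°  ·
  (3,4): δ = 137.12°  ·
antipodal pairs: 1

count = 1; pairs: (1,4)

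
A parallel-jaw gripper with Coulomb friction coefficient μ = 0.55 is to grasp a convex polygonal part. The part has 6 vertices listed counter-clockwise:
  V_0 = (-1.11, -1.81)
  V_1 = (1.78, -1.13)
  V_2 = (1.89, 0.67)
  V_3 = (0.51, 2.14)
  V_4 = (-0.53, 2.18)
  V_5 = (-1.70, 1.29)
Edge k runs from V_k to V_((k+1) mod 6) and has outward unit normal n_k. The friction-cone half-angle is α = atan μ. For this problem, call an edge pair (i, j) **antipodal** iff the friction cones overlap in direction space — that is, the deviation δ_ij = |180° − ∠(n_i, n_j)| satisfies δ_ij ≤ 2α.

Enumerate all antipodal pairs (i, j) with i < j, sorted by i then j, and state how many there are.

α = atan 0.55 = 28.81°;  2α = 57.62°
n_0 = (+0.2290, -0.9734)
n_1 = (+0.9981, -0.0610)
n_2 = (+0.7291, +0.6844)
n_3 = (+0.0384, +0.9993)
n_4 = (-0.6054, +0.7959)
n_5 = (-0.9824, -0.1870)
  (0,1): δ = 106.74°  ·
  (0,2): δ = 60.05°  ·
  (0,3): δ = 15.44°  ✓
  (0,4): δ = 24.02°  ✓
  (0,5): δ = 87.54°  ·
  (1,2): δ = 133.31°  ·
  (1,3): δ = 88.71°  ·
  (1,4): δ = 49.24°  ✓
  (1,5): δ = 14.27°  ✓
  (2,3): δ = 135.39°  ·
  (2,4): δ = 95.93°  ·
  (2,5): δ = 32.42°  ✓
  (3,4): δ = 140.54°  ·
  (3,5): δ = 77.02°  ·
  (4,5): δ = 116.48°  ·
antipodal pairs: 5

count = 5; pairs: (0,3), (0,4), (1,4), (1,5), (2,5)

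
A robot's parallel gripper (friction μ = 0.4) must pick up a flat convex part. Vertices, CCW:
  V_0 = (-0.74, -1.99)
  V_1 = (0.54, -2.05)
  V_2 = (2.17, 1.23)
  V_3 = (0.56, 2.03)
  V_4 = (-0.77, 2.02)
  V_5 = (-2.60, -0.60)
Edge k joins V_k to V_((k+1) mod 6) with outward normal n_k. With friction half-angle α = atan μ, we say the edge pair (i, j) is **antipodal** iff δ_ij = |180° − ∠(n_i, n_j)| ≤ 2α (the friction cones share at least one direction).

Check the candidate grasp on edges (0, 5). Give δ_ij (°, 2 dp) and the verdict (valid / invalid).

α = atan 0.4 = 21.80°;  2α = 43.60°
edge 0: e_0 = (+1.28, -0.06);  n_0 = (-0.0468, -0.9989)
edge 5: e_5 = (+1.86, -1.39);  n_5 = (-0.5986, -0.8010)
∠(n_0, n_5) = 34.09°
δ = |180° − 34.09°| = 145.91°
145.91° > 2α = 43.60°  →  invalid

δ = 145.91°, invalid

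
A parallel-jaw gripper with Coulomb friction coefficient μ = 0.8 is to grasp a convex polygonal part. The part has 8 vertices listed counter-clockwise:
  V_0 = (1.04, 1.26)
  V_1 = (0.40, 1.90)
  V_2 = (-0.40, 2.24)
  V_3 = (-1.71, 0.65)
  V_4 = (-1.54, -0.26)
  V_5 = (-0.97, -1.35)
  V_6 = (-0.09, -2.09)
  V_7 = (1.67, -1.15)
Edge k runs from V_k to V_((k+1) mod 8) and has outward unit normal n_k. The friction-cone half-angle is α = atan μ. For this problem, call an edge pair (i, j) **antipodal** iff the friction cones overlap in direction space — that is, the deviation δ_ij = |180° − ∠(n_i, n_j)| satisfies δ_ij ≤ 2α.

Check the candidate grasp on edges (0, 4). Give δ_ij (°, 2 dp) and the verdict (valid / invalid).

α = atan 0.8 = 38.66°;  2α = 77.32°
edge 0: e_0 = (-0.64, +0.64);  n_0 = (+0.7071, +0.7071)
edge 4: e_4 = (+0.57, -1.09);  n_4 = (-0.8861, -0.4634)
∠(n_0, n_4) = 162.61°
δ = |180° − 162.61°| = 17.39°
17.39° ≤ 2α = 77.32°  →  valid

δ = 17.39°, valid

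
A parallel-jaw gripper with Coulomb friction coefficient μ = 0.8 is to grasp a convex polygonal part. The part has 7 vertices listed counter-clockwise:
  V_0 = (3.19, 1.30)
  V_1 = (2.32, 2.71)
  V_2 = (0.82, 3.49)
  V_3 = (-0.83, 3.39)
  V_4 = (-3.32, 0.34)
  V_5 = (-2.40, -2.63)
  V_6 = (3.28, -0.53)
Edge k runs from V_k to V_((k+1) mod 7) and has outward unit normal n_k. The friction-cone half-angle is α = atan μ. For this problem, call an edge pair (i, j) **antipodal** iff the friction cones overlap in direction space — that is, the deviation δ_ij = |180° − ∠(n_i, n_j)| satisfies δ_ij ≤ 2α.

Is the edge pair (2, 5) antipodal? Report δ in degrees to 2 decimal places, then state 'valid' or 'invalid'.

α = atan 0.8 = 38.66°;  2α = 77.32°
edge 2: e_2 = (-1.65, -0.10);  n_2 = (-0.0605, +0.9982)
edge 5: e_5 = (+5.68, +2.10);  n_5 = (+0.3468, -0.9379)
∠(n_2, n_5) = 163.18°
δ = |180° − 163.18°| = 16.82°
16.82° ≤ 2α = 77.32°  →  valid

δ = 16.82°, valid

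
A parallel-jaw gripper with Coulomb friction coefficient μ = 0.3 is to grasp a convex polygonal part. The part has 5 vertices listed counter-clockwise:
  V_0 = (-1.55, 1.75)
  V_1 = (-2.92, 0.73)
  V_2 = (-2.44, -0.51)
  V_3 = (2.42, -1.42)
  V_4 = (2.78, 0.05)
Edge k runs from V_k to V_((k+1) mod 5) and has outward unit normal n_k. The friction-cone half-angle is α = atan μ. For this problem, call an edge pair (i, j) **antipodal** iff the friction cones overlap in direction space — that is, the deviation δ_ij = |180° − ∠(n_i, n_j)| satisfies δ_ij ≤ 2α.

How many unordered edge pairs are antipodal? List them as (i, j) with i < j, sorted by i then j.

count = 1; pairs: (2,4)

α = atan 0.3 = 16.70°;  2α = 33.40°
n_0 = (-0.5972, +0.8021)
n_1 = (-0.9326, -0.3610)
n_2 = (-0.1840, -0.9829)
n_3 = (+0.9713, -0.2379)
n_4 = (+0.3655, +0.9308)
  (0,1): δ = 105.51°  ·
  (0,2): δ = 47.27°  ·
  (0,3): δ = 39.57°  ·
  (0,4): δ = 121.90°  ·
  (1,2): δ = 121.77°  ·
  (1,3): δ = 34.92°  ·
  (1,4): δ = 47.40°  ·
  (2,3): δ = 93.16°  ·
  (2,4): δ = 10.83°  ✓
  (3,4): δ = 97.67°  ·
antipodal pairs: 1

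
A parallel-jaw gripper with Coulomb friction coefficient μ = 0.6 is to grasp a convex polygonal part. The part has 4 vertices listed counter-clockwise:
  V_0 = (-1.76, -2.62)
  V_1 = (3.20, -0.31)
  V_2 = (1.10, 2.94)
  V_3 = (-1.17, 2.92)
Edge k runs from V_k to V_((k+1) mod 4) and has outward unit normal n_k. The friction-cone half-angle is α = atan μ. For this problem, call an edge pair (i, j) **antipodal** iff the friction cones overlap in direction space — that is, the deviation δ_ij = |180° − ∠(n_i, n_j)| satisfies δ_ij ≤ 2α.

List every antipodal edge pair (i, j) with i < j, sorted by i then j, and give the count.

α = atan 0.6 = 30.96°;  2α = 61.93°
n_0 = (+0.4222, -0.9065)
n_1 = (+0.8399, +0.5427)
n_2 = (-0.0088, +1.0000)
n_3 = (-0.9944, +0.1059)
  (0,1): δ = 82.10°  ·
  (0,2): δ = 24.47°  ✓
  (0,3): δ = 58.95°  ✓
  (1,2): δ = 122.36°  ·
  (1,3): δ = 38.95°  ✓
  (2,3): δ = 96.58°  ·
antipodal pairs: 3

count = 3; pairs: (0,2), (0,3), (1,3)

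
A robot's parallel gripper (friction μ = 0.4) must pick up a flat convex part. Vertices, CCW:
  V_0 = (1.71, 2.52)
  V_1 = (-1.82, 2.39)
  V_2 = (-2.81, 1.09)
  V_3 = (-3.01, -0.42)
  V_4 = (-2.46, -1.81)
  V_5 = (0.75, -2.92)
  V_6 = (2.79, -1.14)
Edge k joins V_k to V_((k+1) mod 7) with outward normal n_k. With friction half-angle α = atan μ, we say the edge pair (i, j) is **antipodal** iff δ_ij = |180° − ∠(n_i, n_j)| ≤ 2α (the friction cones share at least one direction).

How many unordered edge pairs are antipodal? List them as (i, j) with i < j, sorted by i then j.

count = 6; pairs: (0,4), (0,5), (1,5), (2,5), (2,6), (3,6)

α = atan 0.4 = 21.80°;  2α = 43.60°
n_0 = (-0.0368, +0.9993)
n_1 = (-0.7956, +0.6059)
n_2 = (-0.9913, +0.1313)
n_3 = (-0.9299, -0.3679)
n_4 = (-0.3268, -0.9451)
n_5 = (+0.6575, -0.7535)
n_6 = (+0.9591, +0.2830)
  (0,1): δ = 129.40°  ·
  (0,2): δ = 99.65°  ·
  (0,3): δ = 70.52°  ·
  (0,4): δ = 21.18°  ✓
  (0,5): δ = 39.00°  ✓
  (0,6): δ = 104.33°  ·
  (1,2): δ = 150.25°  ·
  (1,3): δ = 121.12°  ·
  (1,4): δ = 71.78°  ·
  (1,5): δ = 11.60°  ✓
  (1,6): δ = 53.73°  ·
  (2,3): δ = 150.87°  ·
  (2,4): δ = 101.53°  ·
  (2,5): δ = 41.35°  ✓
  (2,6): δ = 23.99°  ✓
  (3,4): δ = 130.66°  ·
  (3,5): δ = 70.48°  ·
  (3,6): δ = 5.15°  ✓
  (4,5): δ = 119.82°  ·
  (4,6): δ = 54.48°  ·
  (5,6): δ = 114.67°  ·
antipodal pairs: 6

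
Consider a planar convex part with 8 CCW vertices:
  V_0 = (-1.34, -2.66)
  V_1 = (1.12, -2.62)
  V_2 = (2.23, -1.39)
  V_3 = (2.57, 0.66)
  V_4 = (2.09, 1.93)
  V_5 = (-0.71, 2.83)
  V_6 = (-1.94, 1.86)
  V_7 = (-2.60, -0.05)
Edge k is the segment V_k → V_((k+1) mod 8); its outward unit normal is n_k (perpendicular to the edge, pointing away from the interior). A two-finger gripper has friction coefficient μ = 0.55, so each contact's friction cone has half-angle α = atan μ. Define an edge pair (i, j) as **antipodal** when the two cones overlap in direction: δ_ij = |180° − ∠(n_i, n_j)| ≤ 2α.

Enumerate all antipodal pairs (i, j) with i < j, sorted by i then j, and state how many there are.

count = 10; pairs: (0,4), (0,5), (1,5), (1,6), (2,5), (2,6), (2,7), (3,6), (3,7), (4,7)

α = atan 0.55 = 28.81°;  2α = 57.62°
n_0 = (+0.0163, -0.9999)
n_1 = (+0.7424, -0.6700)
n_2 = (+0.9865, -0.1636)
n_3 = (+0.9354, +0.3535)
n_4 = (+0.3060, +0.9520)
n_5 = (-0.6192, +0.7852)
n_6 = (-0.9452, +0.3266)
n_7 = (-0.9006, -0.4347)
  (0,1): δ = 133.00°  ·
  (0,2): δ = 100.35°  ·
  (0,3): δ = 70.23°  ·
  (0,4): δ = 18.75°  ✓
  (0,5): δ = 37.33°  ✓
  (0,6): δ = 70.01°  ·
  (0,7): δ = 114.84°  ·
  (1,2): δ = 147.35°  ·
  (1,3): δ = 117.23°  ·
  (1,4): δ = 65.75°  ·
  (1,5): δ = 9.68°  ✓
  (1,6): δ = 23.00°  ✓
  (1,7): δ = 67.83°  ·
  (2,3): δ = 149.88°  ·
  (2,4): δ = 98.40°  ·
  (2,5): δ = 42.32°  ✓
  (2,6): δ = 9.65°  ✓
  (2,7): δ = 35.19°  ✓
  (3,4): δ = 128.52°  ·
  (3,5): δ = 72.44°  ·
  (3,6): δ = 39.77°  ✓
  (3,7): δ = 5.07°  ✓
  (4,5): δ = 123.92°  ·
  (4,6): δ = 91.24°  ·
  (4,7): δ = 46.41°  ✓
  (5,6): δ = 147.32°  ·
  (5,7): δ = 102.49°  ·
  (6,7): δ = 135.17°  ·
antipodal pairs: 10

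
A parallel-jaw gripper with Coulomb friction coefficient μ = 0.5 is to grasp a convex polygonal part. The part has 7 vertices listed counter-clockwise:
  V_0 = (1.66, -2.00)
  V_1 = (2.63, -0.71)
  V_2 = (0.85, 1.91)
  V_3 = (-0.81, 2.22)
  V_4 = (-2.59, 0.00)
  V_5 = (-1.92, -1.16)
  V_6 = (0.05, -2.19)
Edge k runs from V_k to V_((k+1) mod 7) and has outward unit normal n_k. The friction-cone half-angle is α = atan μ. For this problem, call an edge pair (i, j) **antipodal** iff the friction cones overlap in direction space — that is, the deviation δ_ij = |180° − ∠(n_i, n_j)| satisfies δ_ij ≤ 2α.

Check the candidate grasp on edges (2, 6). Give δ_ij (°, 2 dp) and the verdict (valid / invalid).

α = atan 0.5 = 26.57°;  2α = 53.13°
edge 2: e_2 = (-1.66, +0.31);  n_2 = (+0.1836, +0.9830)
edge 6: e_6 = (+1.61, +0.19);  n_6 = (+0.1172, -0.9931)
∠(n_2, n_6) = 162.69°
δ = |180° − 162.69°| = 17.31°
17.31° ≤ 2α = 53.13°  →  valid

δ = 17.31°, valid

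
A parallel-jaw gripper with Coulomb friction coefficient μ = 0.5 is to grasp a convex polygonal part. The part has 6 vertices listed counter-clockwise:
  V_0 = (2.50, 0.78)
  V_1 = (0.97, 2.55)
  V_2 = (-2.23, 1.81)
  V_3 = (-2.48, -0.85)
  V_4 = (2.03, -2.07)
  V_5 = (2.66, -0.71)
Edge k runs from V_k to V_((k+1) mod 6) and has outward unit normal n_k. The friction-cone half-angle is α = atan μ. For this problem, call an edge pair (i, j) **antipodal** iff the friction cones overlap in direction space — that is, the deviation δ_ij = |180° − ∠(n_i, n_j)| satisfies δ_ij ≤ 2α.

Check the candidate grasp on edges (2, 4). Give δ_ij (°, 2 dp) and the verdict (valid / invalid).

α = atan 0.5 = 26.57°;  2α = 53.13°
edge 2: e_2 = (-0.25, -2.66);  n_2 = (-0.9956, +0.0936)
edge 4: e_4 = (+0.63, +1.36);  n_4 = (+0.9074, -0.4203)
∠(n_2, n_4) = 160.51°
δ = |180° − 160.51°| = 19.49°
19.49° ≤ 2α = 53.13°  →  valid

δ = 19.49°, valid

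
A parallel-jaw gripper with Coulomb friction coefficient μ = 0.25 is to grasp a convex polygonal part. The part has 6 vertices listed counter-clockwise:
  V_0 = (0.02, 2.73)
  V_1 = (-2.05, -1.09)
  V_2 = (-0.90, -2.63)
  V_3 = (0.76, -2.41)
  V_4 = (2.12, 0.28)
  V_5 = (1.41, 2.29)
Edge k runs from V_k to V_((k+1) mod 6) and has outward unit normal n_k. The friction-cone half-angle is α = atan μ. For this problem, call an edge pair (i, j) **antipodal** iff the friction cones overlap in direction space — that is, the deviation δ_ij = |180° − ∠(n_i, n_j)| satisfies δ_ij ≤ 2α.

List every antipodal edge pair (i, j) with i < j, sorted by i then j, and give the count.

count = 3; pairs: (0,3), (1,4), (2,5)

α = atan 0.25 = 14.04°;  2α = 28.07°
n_0 = (-0.8792, +0.4764)
n_1 = (-0.8012, -0.5983)
n_2 = (+0.1314, -0.9913)
n_3 = (+0.8924, -0.4512)
n_4 = (+0.9429, +0.3331)
n_5 = (+0.3018, +0.9534)
  (0,1): δ = 114.80°  ·
  (0,2): δ = 54.00°  ·
  (0,3): δ = 1.63°  ✓
  (0,4): δ = 47.91°  ·
  (0,5): δ = 100.89°  ·
  (1,2): δ = 119.20°  ·
  (1,3): δ = 63.57°  ·
  (1,4): δ = 17.30°  ✓
  (1,5): δ = 35.68°  ·
  (2,3): δ = 124.37°  ·
  (2,4): δ = 78.09°  ·
  (2,5): δ = 25.11°  ✓
  (3,4): δ = 133.72°  ·
  (3,5): δ = 80.74°  ·
  (4,5): δ = 127.02°  ·
antipodal pairs: 3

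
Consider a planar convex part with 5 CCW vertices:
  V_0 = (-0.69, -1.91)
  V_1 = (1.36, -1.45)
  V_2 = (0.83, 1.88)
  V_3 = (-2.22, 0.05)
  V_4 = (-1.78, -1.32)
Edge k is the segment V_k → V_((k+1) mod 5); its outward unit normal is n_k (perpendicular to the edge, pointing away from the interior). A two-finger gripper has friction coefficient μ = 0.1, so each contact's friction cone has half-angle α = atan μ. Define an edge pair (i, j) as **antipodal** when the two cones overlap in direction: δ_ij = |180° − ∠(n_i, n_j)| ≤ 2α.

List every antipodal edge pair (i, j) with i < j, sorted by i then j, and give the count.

count = 1; pairs: (1,3)

α = atan 0.1 = 5.71°;  2α = 11.42°
n_0 = (+0.2189, -0.9757)
n_1 = (+0.9876, +0.1572)
n_2 = (-0.5145, +0.8575)
n_3 = (-0.9521, -0.3058)
n_4 = (-0.4760, -0.8794)
  (0,1): δ = 93.60°  ·
  (0,2): δ = 18.32°  ·
  (0,3): δ = 95.16°  ·
  (0,4): δ = 138.93°  ·
  (1,2): δ = 68.08°  ·
  (1,3): δ = 8.76°  ✓
  (1,4): δ = 52.53°  ·
  (2,3): δ = 103.16°  ·
  (2,4): δ = 59.39°  ·
  (3,4): δ = 136.23°  ·
antipodal pairs: 1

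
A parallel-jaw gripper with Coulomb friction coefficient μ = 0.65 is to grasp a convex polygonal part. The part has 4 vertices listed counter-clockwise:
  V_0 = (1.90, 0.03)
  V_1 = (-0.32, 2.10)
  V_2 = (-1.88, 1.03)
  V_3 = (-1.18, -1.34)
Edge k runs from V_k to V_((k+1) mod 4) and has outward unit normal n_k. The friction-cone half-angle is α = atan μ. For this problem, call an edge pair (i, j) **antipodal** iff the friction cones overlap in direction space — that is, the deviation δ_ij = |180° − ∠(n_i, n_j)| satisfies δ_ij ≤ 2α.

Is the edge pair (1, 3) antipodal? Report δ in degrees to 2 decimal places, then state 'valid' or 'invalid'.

α = atan 0.65 = 33.02°;  2α = 66.05°
edge 1: e_1 = (-1.56, -1.07);  n_1 = (-0.5656, +0.8247)
edge 3: e_3 = (+3.08, +1.37);  n_3 = (+0.4064, -0.9137)
∠(n_1, n_3) = 169.53°
δ = |180° − 169.53°| = 10.47°
10.47° ≤ 2α = 66.05°  →  valid

δ = 10.47°, valid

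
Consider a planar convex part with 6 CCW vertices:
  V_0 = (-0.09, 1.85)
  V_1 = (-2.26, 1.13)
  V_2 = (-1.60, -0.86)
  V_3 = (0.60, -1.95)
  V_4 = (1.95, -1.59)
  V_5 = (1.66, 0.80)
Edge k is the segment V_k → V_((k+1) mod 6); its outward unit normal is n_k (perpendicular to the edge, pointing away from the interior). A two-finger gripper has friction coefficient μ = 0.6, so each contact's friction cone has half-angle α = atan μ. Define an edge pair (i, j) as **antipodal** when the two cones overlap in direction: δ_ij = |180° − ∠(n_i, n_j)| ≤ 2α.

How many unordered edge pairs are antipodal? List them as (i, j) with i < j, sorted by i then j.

count = 7; pairs: (0,2), (0,3), (1,4), (1,5), (2,4), (2,5), (3,5)

α = atan 0.6 = 30.96°;  2α = 61.93°
n_0 = (-0.3149, +0.9491)
n_1 = (-0.9492, -0.3148)
n_2 = (-0.4440, -0.8961)
n_3 = (+0.2577, -0.9662)
n_4 = (+0.9927, +0.1205)
n_5 = (+0.5145, +0.8575)
  (0,1): δ = 90.01°  ·
  (0,2): δ = 44.71°  ✓
  (0,3): δ = 3.42°  ✓
  (0,4): δ = 78.56°  ·
  (0,5): δ = 130.68°  ·
  (1,2): δ = 134.70°  ·
  (1,3): δ = 93.42°  ·
  (1,4): δ = 11.43°  ✓
  (1,5): δ = 40.69°  ✓
  (2,3): δ = 138.71°  ·
  (2,4): δ = 56.73°  ✓
  (2,5): δ = 4.61°  ✓
  (3,4): δ = 98.01°  ·
  (3,5): δ = 45.90°  ✓
  (4,5): δ = 127.88°  ·
antipodal pairs: 7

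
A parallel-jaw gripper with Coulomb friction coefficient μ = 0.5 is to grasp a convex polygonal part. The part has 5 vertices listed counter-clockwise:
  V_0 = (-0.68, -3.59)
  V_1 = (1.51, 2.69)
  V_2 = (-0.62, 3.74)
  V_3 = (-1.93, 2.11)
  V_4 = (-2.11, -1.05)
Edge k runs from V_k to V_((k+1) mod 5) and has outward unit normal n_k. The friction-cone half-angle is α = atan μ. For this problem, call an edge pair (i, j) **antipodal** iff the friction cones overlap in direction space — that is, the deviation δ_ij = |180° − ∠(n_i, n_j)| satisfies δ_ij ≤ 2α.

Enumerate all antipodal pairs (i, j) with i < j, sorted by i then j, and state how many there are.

count = 4; pairs: (0,2), (0,3), (0,4), (1,4)

α = atan 0.5 = 26.57°;  2α = 53.13°
n_0 = (+0.9442, -0.3293)
n_1 = (+0.4422, +0.8969)
n_2 = (-0.7795, +0.6264)
n_3 = (-0.9984, +0.0569)
n_4 = (-0.8714, -0.4906)
  (0,1): δ = 97.02°  ·
  (0,2): δ = 19.56°  ✓
  (0,3): δ = 15.96°  ✓
  (0,4): δ = 48.60°  ✓
  (1,2): δ = 102.55°  ·
  (1,3): δ = 67.02°  ·
  (1,4): δ = 34.38°  ✓
  (2,3): δ = 144.47°  ·
  (2,4): δ = 111.83°  ·
  (3,4): δ = 147.36°  ·
antipodal pairs: 4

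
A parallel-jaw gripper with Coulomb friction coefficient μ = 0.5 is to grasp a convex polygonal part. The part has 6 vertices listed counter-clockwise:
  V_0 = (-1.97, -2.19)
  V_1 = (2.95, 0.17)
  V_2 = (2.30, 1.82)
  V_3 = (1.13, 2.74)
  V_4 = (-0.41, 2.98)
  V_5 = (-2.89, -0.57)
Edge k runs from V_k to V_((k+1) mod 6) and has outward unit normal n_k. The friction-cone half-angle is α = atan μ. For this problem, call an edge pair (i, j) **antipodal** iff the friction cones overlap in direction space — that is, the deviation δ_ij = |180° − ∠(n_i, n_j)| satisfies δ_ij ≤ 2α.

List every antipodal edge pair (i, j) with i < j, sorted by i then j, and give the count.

α = atan 0.5 = 26.57°;  2α = 53.13°
n_0 = (+0.4325, -0.9016)
n_1 = (+0.9304, +0.3665)
n_2 = (+0.6181, +0.7861)
n_3 = (+0.1540, +0.9881)
n_4 = (-0.8198, +0.5727)
n_5 = (-0.8696, -0.4938)
  (0,1): δ = 94.12°  ·
  (0,2): δ = 63.80°  ·
  (0,3): δ = 34.48°  ✓
  (0,4): δ = 29.44°  ✓
  (0,5): δ = 93.97°  ·
  (1,2): δ = 149.68°  ·
  (1,3): δ = 120.36°  ·
  (1,4): δ = 56.44°  ·
  (1,5): δ = 8.09°  ✓
  (2,3): δ = 150.68°  ·
  (2,4): δ = 86.76°  ·
  (2,5): δ = 22.23°  ✓
  (3,4): δ = 116.08°  ·
  (3,5): δ = 51.55°  ✓
  (4,5): δ = 115.47°  ·
antipodal pairs: 5

count = 5; pairs: (0,3), (0,4), (1,5), (2,5), (3,5)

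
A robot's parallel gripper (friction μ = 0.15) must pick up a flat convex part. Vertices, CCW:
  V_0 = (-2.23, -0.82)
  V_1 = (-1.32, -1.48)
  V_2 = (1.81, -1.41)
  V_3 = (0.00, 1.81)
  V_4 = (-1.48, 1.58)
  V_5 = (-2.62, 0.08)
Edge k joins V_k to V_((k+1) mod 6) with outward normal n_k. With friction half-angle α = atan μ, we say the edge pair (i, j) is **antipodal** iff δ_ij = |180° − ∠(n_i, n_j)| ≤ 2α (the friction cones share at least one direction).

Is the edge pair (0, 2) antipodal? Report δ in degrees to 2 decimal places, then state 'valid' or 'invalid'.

α = atan 0.15 = 8.53°;  2α = 17.06°
edge 0: e_0 = (+0.91, -0.66);  n_0 = (-0.5871, -0.8095)
edge 2: e_2 = (-1.81, +3.22);  n_2 = (+0.8717, +0.4900)
∠(n_0, n_2) = 155.29°
δ = |180° − 155.29°| = 24.71°
24.71° > 2α = 17.06°  →  invalid

δ = 24.71°, invalid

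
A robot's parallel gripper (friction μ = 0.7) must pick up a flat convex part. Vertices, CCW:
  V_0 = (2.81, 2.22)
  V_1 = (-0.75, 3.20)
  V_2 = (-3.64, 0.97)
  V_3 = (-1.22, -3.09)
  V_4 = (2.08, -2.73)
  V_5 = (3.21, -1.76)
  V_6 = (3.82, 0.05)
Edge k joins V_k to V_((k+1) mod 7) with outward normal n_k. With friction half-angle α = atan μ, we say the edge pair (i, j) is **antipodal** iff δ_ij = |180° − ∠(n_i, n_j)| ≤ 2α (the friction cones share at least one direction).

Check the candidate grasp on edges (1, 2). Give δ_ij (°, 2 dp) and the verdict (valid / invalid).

α = atan 0.7 = 34.99°;  2α = 69.98°
edge 1: e_1 = (-2.89, -2.23);  n_1 = (-0.6109, +0.7917)
edge 2: e_2 = (+2.42, -4.06);  n_2 = (-0.8590, -0.5120)
∠(n_1, n_2) = 83.14°
δ = |180° − 83.14°| = 96.86°
96.86° > 2α = 69.98°  →  invalid

δ = 96.86°, invalid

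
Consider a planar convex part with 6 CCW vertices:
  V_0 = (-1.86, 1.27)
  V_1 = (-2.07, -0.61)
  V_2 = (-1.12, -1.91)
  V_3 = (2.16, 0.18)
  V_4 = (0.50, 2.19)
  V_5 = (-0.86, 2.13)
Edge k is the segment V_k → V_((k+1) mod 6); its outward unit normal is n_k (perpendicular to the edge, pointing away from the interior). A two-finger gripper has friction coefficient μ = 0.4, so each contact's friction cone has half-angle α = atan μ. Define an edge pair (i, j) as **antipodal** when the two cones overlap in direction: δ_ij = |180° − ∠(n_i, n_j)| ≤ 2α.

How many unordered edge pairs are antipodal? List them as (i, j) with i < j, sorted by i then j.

count = 3; pairs: (1,3), (2,4), (2,5)

α = atan 0.4 = 21.80°;  2α = 43.60°
n_0 = (-0.9938, +0.1110)
n_1 = (-0.8074, -0.5900)
n_2 = (+0.5374, -0.8433)
n_3 = (+0.7710, +0.6368)
n_4 = (-0.0441, +0.9990)
n_5 = (-0.6520, +0.7582)
  (0,1): δ = 137.47°  ·
  (0,2): δ = 51.12°  ·
  (0,3): δ = 45.93°  ·
  (0,4): δ = 98.90°  ·
  (0,5): δ = 137.07°  ·
  (1,2): δ = 93.65°  ·
  (1,3): δ = 3.39°  ✓
  (1,4): δ = 56.37°  ·
  (1,5): δ = 94.54°  ·
  (2,3): δ = 82.95°  ·
  (2,4): δ = 29.98°  ✓
  (2,5): δ = 8.19°  ✓
  (3,4): δ = 127.03°  ·
  (3,5): δ = 88.86°  ·
  (4,5): δ = 141.83°  ·
antipodal pairs: 3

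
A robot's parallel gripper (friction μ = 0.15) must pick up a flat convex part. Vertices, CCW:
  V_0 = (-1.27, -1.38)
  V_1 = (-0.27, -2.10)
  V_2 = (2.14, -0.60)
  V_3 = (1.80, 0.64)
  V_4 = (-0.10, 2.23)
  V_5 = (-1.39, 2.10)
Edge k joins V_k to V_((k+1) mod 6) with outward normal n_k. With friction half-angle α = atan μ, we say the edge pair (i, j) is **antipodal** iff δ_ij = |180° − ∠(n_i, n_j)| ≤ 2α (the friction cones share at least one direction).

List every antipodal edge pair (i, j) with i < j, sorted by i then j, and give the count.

count = 2; pairs: (0,3), (2,5)

α = atan 0.15 = 8.53°;  2α = 17.06°
n_0 = (-0.5843, -0.8115)
n_1 = (+0.5284, -0.8490)
n_2 = (+0.9644, +0.2644)
n_3 = (+0.6418, +0.7669)
n_4 = (-0.1003, +0.9950)
n_5 = (-0.9994, -0.0345)
  (0,1): δ = 112.35°  ·
  (0,2): δ = 38.91°  ·
  (0,3): δ = 4.17°  ✓
  (0,4): δ = 41.51°  ·
  (0,5): δ = 127.73°  ·
  (1,2): δ = 106.57°  ·
  (1,3): δ = 71.82°  ·
  (1,4): δ = 26.14°  ·
  (1,5): δ = 60.08°  ·
  (2,3): δ = 145.26°  ·
  (2,4): δ = 99.58°  ·
  (2,5): δ = 13.36°  ✓
  (3,4): δ = 134.32°  ·
  (3,5): δ = 48.10°  ·
  (4,5): δ = 93.78°  ·
antipodal pairs: 2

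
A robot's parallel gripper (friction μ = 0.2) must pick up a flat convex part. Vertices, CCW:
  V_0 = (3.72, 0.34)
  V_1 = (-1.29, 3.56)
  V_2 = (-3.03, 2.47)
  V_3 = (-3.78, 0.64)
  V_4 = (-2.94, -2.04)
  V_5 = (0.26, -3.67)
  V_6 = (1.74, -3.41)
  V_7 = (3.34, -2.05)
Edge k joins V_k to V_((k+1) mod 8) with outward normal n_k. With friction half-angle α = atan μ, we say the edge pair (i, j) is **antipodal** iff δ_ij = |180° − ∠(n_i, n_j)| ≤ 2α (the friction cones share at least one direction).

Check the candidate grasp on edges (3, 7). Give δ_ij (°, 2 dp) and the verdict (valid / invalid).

δ = 26.44°, invalid

α = atan 0.2 = 11.31°;  2α = 22.62°
edge 3: e_3 = (+0.84, -2.68);  n_3 = (-0.9542, -0.2991)
edge 7: e_7 = (+0.38, +2.39);  n_7 = (+0.9876, -0.1570)
∠(n_3, n_7) = 153.56°
δ = |180° − 153.56°| = 26.44°
26.44° > 2α = 22.62°  →  invalid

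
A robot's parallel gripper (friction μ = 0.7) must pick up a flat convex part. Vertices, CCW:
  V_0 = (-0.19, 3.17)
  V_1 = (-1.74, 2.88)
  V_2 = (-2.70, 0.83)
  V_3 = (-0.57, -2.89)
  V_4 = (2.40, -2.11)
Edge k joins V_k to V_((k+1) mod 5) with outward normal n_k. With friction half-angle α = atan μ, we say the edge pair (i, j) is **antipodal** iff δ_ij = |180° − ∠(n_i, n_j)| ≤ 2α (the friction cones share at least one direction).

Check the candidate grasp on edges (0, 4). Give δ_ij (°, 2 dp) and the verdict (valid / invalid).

α = atan 0.7 = 34.99°;  2α = 69.98°
edge 0: e_0 = (-1.55, -0.29);  n_0 = (-0.1839, +0.9829)
edge 4: e_4 = (-2.59, +5.28);  n_4 = (+0.8978, +0.4404)
∠(n_0, n_4) = 74.47°
δ = |180° − 74.47°| = 105.53°
105.53° > 2α = 69.98°  →  invalid

δ = 105.53°, invalid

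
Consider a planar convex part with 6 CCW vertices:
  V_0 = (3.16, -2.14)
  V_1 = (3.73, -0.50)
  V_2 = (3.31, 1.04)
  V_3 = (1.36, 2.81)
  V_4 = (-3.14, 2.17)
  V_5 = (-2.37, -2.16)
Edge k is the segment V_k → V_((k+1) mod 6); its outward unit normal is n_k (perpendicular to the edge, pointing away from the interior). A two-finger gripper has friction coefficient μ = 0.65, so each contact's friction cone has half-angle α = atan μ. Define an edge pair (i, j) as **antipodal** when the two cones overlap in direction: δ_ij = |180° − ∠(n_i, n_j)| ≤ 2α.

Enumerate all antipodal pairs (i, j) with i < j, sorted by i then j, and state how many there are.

α = atan 0.65 = 33.02°;  2α = 66.05°
n_0 = (+0.9446, -0.3283)
n_1 = (+0.9648, +0.2631)
n_2 = (+0.6721, +0.7405)
n_3 = (-0.1408, +0.9900)
n_4 = (-0.9846, -0.1751)
n_5 = (+0.0036, -1.0000)
  (0,1): δ = 145.58°  ·
  (0,2): δ = 113.06°  ·
  (0,3): δ = 62.74°  ✓
  (0,4): δ = 29.25°  ✓
  (0,5): δ = 109.37°  ·
  (1,2): δ = 147.48°  ·
  (1,3): δ = 97.16°  ·
  (1,4): δ = 5.17°  ✓
  (1,5): δ = 74.95°  ·
  (2,3): δ = 129.68°  ·
  (2,4): δ = 37.69°  ✓
  (2,5): δ = 42.44°  ✓
  (3,4): δ = 88.01°  ·
  (3,5): δ = 7.89°  ✓
  (4,5): δ = 99.88°  ·
antipodal pairs: 6

count = 6; pairs: (0,3), (0,4), (1,4), (2,4), (2,5), (3,5)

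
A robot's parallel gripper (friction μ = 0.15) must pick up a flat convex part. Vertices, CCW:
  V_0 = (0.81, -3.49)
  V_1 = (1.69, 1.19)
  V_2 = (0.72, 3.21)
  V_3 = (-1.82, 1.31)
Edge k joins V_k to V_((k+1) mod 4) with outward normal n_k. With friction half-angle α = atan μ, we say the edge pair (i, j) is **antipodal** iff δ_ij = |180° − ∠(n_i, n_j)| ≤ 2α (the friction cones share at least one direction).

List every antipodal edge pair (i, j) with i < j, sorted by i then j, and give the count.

count = 1; pairs: (1,3)

α = atan 0.15 = 8.53°;  2α = 17.06°
n_0 = (+0.9828, -0.1848)
n_1 = (+0.9015, +0.4329)
n_2 = (-0.5990, +0.8008)
n_3 = (-0.8770, -0.4805)
  (0,1): δ = 143.70°  ·
  (0,2): δ = 42.55°  ·
  (0,3): δ = 39.37°  ·
  (1,2): δ = 78.85°  ·
  (1,3): δ = 3.07°  ✓
  (2,3): δ = 98.08°  ·
antipodal pairs: 1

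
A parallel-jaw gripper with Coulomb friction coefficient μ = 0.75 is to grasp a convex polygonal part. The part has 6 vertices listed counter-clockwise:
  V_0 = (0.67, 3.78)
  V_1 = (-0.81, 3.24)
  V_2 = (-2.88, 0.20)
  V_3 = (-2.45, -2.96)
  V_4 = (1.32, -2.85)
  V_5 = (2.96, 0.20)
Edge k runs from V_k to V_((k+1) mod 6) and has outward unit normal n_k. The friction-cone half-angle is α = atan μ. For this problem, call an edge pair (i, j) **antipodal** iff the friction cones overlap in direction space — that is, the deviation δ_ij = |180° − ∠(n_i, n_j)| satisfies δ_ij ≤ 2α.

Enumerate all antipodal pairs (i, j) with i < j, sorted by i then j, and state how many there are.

count = 8; pairs: (0,3), (0,4), (1,3), (1,4), (1,5), (2,4), (2,5), (3,5)

α = atan 0.75 = 36.87°;  2α = 73.74°
n_0 = (-0.3428, +0.9394)
n_1 = (-0.8266, +0.5628)
n_2 = (-0.9909, -0.1348)
n_3 = (+0.0292, -0.9996)
n_4 = (+0.8807, -0.4736)
n_5 = (+0.8424, +0.5389)
  (0,1): δ = 144.30°  ·
  (0,2): δ = 102.30°  ·
  (0,3): δ = 18.37°  ✓
  (0,4): δ = 41.69°  ✓
  (0,5): δ = 102.56°  ·
  (1,2): δ = 138.00°  ·
  (1,3): δ = 54.08°  ✓
  (1,4): δ = 5.98°  ✓
  (1,5): δ = 66.86°  ✓
  (2,3): δ = 96.08°  ·
  (2,4): δ = 36.02°  ✓
  (2,5): δ = 24.86°  ✓
  (3,4): δ = 119.94°  ·
  (3,5): δ = 59.07°  ✓
  (4,5): δ = 119.13°  ·
antipodal pairs: 8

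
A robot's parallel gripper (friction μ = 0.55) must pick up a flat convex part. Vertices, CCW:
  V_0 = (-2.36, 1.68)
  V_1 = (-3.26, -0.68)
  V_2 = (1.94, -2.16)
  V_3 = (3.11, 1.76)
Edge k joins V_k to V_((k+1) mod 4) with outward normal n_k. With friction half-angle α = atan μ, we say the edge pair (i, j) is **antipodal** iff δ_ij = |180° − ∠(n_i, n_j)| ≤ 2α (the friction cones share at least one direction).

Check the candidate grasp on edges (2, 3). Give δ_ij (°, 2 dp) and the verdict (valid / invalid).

δ = 72.54°, invalid

α = atan 0.55 = 28.81°;  2α = 57.62°
edge 2: e_2 = (+1.17, +3.92);  n_2 = (+0.9582, -0.2860)
edge 3: e_3 = (-5.47, -0.08);  n_3 = (-0.0146, +0.9999)
∠(n_2, n_3) = 107.46°
δ = |180° − 107.46°| = 72.54°
72.54° > 2α = 57.62°  →  invalid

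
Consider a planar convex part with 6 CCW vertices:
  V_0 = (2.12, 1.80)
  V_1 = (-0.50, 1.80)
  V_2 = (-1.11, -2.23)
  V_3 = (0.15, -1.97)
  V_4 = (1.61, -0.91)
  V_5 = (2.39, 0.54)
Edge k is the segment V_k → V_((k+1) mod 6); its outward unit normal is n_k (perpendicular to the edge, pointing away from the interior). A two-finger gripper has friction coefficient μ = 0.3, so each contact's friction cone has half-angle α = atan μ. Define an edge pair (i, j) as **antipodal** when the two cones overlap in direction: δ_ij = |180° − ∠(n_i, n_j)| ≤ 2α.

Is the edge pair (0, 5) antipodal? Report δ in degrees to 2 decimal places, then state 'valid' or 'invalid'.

δ = 102.09°, invalid

α = atan 0.3 = 16.70°;  2α = 33.40°
edge 0: e_0 = (-2.62, +0.00);  n_0 = (+0.0000, +1.0000)
edge 5: e_5 = (-0.27, +1.26);  n_5 = (+0.9778, +0.2095)
∠(n_0, n_5) = 77.91°
δ = |180° − 77.91°| = 102.09°
102.09° > 2α = 33.40°  →  invalid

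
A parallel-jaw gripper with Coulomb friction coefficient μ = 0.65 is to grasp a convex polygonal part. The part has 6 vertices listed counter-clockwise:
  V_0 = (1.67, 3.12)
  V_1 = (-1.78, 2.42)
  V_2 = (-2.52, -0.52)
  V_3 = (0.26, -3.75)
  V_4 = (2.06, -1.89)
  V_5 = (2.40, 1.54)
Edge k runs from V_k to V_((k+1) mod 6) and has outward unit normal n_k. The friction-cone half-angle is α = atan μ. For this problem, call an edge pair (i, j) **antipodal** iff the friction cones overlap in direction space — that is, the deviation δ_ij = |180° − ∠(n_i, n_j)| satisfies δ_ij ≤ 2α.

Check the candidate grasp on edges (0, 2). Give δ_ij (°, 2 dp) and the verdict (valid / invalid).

δ = 60.75°, valid

α = atan 0.65 = 33.02°;  2α = 66.05°
edge 0: e_0 = (-3.45, -0.70);  n_0 = (-0.1988, +0.9800)
edge 2: e_2 = (+2.78, -3.23);  n_2 = (-0.7579, -0.6523)
∠(n_0, n_2) = 119.25°
δ = |180° − 119.25°| = 60.75°
60.75° ≤ 2α = 66.05°  →  valid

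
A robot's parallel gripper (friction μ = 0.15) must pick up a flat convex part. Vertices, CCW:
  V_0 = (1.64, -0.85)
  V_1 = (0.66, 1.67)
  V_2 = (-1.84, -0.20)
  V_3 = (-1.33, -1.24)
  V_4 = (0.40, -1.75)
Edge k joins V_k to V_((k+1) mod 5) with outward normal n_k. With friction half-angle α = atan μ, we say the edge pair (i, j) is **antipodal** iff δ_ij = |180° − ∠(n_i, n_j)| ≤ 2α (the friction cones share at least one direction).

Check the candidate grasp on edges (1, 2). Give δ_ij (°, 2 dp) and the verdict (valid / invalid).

δ = 100.67°, invalid

α = atan 0.15 = 8.53°;  2α = 17.06°
edge 1: e_1 = (-2.50, -1.87);  n_1 = (-0.5990, +0.8008)
edge 2: e_2 = (+0.51, -1.04);  n_2 = (-0.8979, -0.4403)
∠(n_1, n_2) = 79.33°
δ = |180° − 79.33°| = 100.67°
100.67° > 2α = 17.06°  →  invalid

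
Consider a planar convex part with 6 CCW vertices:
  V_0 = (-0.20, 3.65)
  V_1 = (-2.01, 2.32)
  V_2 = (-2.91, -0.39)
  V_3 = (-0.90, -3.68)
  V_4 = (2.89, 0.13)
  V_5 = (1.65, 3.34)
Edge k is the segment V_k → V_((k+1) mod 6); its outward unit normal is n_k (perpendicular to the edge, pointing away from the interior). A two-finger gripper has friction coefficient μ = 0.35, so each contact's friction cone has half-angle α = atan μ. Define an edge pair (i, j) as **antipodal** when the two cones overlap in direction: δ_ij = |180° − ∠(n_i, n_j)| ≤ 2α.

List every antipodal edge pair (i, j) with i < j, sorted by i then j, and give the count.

α = atan 0.35 = 19.29°;  2α = 38.58°
n_0 = (-0.5921, +0.8058)
n_1 = (-0.9490, +0.3152)
n_2 = (-0.8533, -0.5213)
n_3 = (+0.7090, -0.7052)
n_4 = (+0.9328, +0.3603)
n_5 = (+0.1653, +0.9862)
  (0,1): δ = 144.68°  ·
  (0,2): δ = 94.89°  ·
  (0,3): δ = 8.84°  ✓
  (0,4): δ = 74.81°  ·
  (0,5): δ = 134.18°  ·
  (1,2): δ = 130.21°  ·
  (1,3): δ = 26.48°  ✓
  (1,4): δ = 39.49°  ·
  (1,5): δ = 98.86°  ·
  (2,3): δ = 76.27°  ·
  (2,4): δ = 10.30°  ✓
  (2,5): δ = 49.06°  ·
  (3,4): δ = 114.03°  ·
  (3,5): δ = 54.66°  ·
  (4,5): δ = 120.63°  ·
antipodal pairs: 3

count = 3; pairs: (0,3), (1,3), (2,4)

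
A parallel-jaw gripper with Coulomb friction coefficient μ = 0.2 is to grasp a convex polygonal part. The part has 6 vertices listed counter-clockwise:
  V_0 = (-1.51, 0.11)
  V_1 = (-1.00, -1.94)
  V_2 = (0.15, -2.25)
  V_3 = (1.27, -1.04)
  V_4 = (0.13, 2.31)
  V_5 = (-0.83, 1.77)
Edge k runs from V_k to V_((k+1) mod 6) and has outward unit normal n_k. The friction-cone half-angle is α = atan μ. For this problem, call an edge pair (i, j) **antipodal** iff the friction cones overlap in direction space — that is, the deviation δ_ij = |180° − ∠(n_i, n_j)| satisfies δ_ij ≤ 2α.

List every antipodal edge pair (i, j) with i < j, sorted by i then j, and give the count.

α = atan 0.2 = 11.31°;  2α = 22.62°
n_0 = (-0.9704, -0.2414)
n_1 = (-0.2603, -0.9655)
n_2 = (+0.7339, -0.6793)
n_3 = (+0.9467, +0.3222)
n_4 = (-0.4903, +0.8716)
n_5 = (-0.9254, +0.3791)
  (0,1): δ = 119.06°  ·
  (0,2): δ = 56.76°  ·
  (0,3): δ = 4.82°  ✓
  (0,4): δ = 105.39°  ·
  (0,5): δ = 143.75°  ·
  (1,2): δ = 117.70°  ·
  (1,3): δ = 56.12°  ·
  (1,4): δ = 44.44°  ·
  (1,5): δ = 82.81°  ·
  (2,3): δ = 118.42°  ·
  (2,4): δ = 17.85°  ✓
  (2,5): δ = 20.51°  ✓
  (3,4): δ = 79.44°  ·
  (3,5): δ = 41.07°  ·
  (4,5): δ = 141.63°  ·
antipodal pairs: 3

count = 3; pairs: (0,3), (2,4), (2,5)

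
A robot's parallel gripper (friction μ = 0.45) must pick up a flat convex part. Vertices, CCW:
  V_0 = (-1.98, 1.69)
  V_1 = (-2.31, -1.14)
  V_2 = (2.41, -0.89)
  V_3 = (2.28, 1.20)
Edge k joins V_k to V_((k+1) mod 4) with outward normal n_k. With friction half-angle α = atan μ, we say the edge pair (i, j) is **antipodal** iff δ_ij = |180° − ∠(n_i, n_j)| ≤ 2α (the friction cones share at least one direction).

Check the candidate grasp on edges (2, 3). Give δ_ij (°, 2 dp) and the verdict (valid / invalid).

δ = 100.12°, invalid

α = atan 0.45 = 24.23°;  2α = 48.46°
edge 2: e_2 = (-0.13, +2.09);  n_2 = (+0.9981, +0.0621)
edge 3: e_3 = (-4.26, +0.49);  n_3 = (+0.1143, +0.9934)
∠(n_2, n_3) = 79.88°
δ = |180° − 79.88°| = 100.12°
100.12° > 2α = 48.46°  →  invalid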